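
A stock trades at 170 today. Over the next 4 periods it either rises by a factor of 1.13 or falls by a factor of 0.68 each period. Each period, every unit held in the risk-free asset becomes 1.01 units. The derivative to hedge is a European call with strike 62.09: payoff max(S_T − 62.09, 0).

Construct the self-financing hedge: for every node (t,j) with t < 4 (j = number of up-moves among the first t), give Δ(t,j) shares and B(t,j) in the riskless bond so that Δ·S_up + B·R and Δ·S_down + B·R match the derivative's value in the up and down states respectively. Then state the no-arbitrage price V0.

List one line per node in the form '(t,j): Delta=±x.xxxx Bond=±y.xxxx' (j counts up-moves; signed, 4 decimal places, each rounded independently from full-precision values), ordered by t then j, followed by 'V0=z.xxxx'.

The replicating-portfolio and risk-neutral prices coincide; use p* = (1.01−0.68)/(1.13−0.68) = 0.7333 for the latter.
At expiry t=4: V(4,0)=0.0000, V(4,1)=0.0000, V(4,2)=38.2846, V(4,3)=104.7089, V(4,4)=215.0905
Node (3,0) S=53.4534: V=(p*·0.0000+(1−p*)·0.0000)/1.01=0.0000; Δ=(0.0000−0.0000)/(60.4024−36.3483)=0.0000; B=V−Δ·S=0.0000
Node (3,1) S=88.8270: V=(p*·38.2846+(1−p*)·0.0000)/1.01=27.7974; Δ=(38.2846−0.0000)/(100.3746−60.4024)=0.9578; B=V−Δ·S=-57.2794
Node (3,2) S=147.6096: V=(p*·104.7089+(1−p*)·38.2846)/1.01=86.1344; Δ=(104.7089−38.2846)/(166.7989−100.3746)=1.0000; B=V−Δ·S=-61.4752
Node (3,3) S=245.2925: V=(p*·215.0905+(1−p*)·104.7089)/1.01=183.8172; Δ=(215.0905−104.7089)/(277.1805−166.7989)=1.0000; B=V−Δ·S=-61.4752
Node (2,0) S=78.6080: V=(p*·27.7974+(1−p*)·0.0000)/1.01=20.1829; Δ=(27.7974−0.0000)/(88.8270−53.4534)=0.7858; B=V−Δ·S=-41.5890
Node (2,1) S=130.6280: V=(p*·86.1344+(1−p*)·27.7974)/1.01=69.8791; Δ=(86.1344−27.7974)/(147.6096−88.8270)=0.9924; B=V−Δ·S=-59.7588
Node (2,2) S=217.0730: V=(p*·183.8172+(1−p*)·86.1344)/1.01=156.2064; Δ=(183.8172−86.1344)/(245.2925−147.6096)=1.0000; B=V−Δ·S=-60.8666
Node (1,0) S=115.6000: V=(p*·69.8791+(1−p*)·20.1829)/1.01=56.0661; Δ=(69.8791−20.1829)/(130.6280−78.6080)=0.9553; B=V−Δ·S=-54.3698
Node (1,1) S=192.1000: V=(p*·156.2064+(1−p*)·69.8791)/1.01=131.8671; Δ=(156.2064−69.8791)/(217.0730−130.6280)=0.9986; B=V−Δ·S=-59.9715
Node (0,0) S=170.0000: V=(p*·131.8671+(1−p*)·56.0661)/1.01=110.5480; Δ=(131.8671−56.0661)/(192.1000−115.6000)=0.9909; B=V−Δ·S=-57.8987
Self-financing check: at every node Δ·S+B equals the discounted successor values.

(0,0): Delta=0.9909 Bond=-57.8987
(1,0): Delta=0.9553 Bond=-54.3698
(1,1): Delta=0.9986 Bond=-59.9715
(2,0): Delta=0.7858 Bond=-41.5890
(2,1): Delta=0.9924 Bond=-59.7588
(2,2): Delta=1.0000 Bond=-60.8666
(3,0): Delta=0.0000 Bond=0.0000
(3,1): Delta=0.9578 Bond=-57.2794
(3,2): Delta=1.0000 Bond=-61.4752
(3,3): Delta=1.0000 Bond=-61.4752
V0=110.5480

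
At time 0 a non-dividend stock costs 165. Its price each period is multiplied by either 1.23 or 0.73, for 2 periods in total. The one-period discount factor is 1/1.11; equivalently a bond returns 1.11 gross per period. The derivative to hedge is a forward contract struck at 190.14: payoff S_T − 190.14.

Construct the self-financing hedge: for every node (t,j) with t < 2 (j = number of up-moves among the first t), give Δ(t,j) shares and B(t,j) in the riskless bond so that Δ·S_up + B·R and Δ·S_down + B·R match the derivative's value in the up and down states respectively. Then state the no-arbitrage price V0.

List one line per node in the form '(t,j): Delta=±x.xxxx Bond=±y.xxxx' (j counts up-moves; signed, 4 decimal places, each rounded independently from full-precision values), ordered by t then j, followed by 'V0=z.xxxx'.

(0,0): Delta=1.0000 Bond=-154.3219
(1,0): Delta=1.0000 Bond=-171.2973
(1,1): Delta=1.0000 Bond=-171.2973
V0=10.6781

The replicating-portfolio and risk-neutral prices coincide; use p* = (1.11−0.73)/(1.23−0.73) = 0.7600 for the latter.
Terminal payoffs: V(2,0)=-102.2115, V(2,1)=-41.9865, V(2,2)=59.4885
Node (1,0) S=120.4500: V=(p*·-41.9865+(1−p*)·-102.2115)/1.11=-50.8473; Δ=(-41.9865−-102.2115)/(148.1535−87.9285)=1.0000; B=V−Δ·S=-171.2973
Node (1,1) S=202.9500: V=(p*·59.4885+(1−p*)·-41.9865)/1.11=31.6527; Δ=(59.4885−-41.9865)/(249.6285−148.1535)=1.0000; B=V−Δ·S=-171.2973
Node (0,0) S=165.0000: V=(p*·31.6527+(1−p*)·-50.8473)/1.11=10.6781; Δ=(31.6527−-50.8473)/(202.9500−120.4500)=1.0000; B=V−Δ·S=-154.3219
The time-0 hedge costs 10.6781, which is the no-arbitrage price.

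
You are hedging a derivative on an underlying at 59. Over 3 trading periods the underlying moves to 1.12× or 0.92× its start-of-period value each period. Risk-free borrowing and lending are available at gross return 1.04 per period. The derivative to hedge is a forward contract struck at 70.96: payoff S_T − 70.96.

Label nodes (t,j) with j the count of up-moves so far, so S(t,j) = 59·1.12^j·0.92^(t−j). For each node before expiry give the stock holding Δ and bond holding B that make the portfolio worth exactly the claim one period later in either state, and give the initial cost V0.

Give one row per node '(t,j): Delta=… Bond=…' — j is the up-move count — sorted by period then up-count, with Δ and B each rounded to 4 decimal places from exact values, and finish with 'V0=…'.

Under the risk-neutral measure, an up-move has probability p* = (R−d)/(u−d) = 0.6000 and values discount at R = 1.04.
Terminal values V(3,·): V(3,0)=-25.0174, V(3,1)=-15.0299, V(3,2)=-2.8712, V(3,3)=11.9308
(2,0): S=49.9376. Δ = (V_up−V_dn)/(S_up−S_dn) = (-15.0299−-25.0174)/(55.9301−45.9426) = 1.0000. V = [p*·-15.0299 + (1−p*)·-25.0174]/1.04 = -18.2932. B = V − Δ·S = -68.2308.
(2,1): S=60.7936. Δ = (V_up−V_dn)/(S_up−S_dn) = (-2.8712−-15.0299)/(68.0888−55.9301) = 1.0000. V = [p*·-2.8712 + (1−p*)·-15.0299]/1.04 = -7.4372. B = V − Δ·S = -68.2308.
(2,2): S=74.0096. Δ = (V_up−V_dn)/(S_up−S_dn) = (11.9308−-2.8712)/(82.8908−68.0888) = 1.0000. V = [p*·11.9308 + (1−p*)·-2.8712]/1.04 = 5.7788. B = V − Δ·S = -68.2308.
(1,0): S=54.2800. Δ = (V_up−V_dn)/(S_up−S_dn) = (-7.4372−-18.2932)/(60.7936−49.9376) = 1.0000. V = [p*·-7.4372 + (1−p*)·-18.2932]/1.04 = -11.3265. B = V − Δ·S = -65.6065.
(1,1): S=66.0800. Δ = (V_up−V_dn)/(S_up−S_dn) = (5.7788−-7.4372)/(74.0096−60.7936) = 1.0000. V = [p*·5.7788 + (1−p*)·-7.4372]/1.04 = 0.4735. B = V − Δ·S = -65.6065.
(0,0): S=59.0000. Δ = (V_up−V_dn)/(S_up−S_dn) = (0.4735−-11.3265)/(66.0800−54.2800) = 1.0000. V = [p*·0.4735 + (1−p*)·-11.3265]/1.04 = -4.0832. B = V − Δ·S = -63.0832.
Check: Δ(0,0)·S0 + B(0,0) = -4.0832 = V0.

(0,0): Delta=1.0000 Bond=-63.0832
(1,0): Delta=1.0000 Bond=-65.6065
(1,1): Delta=1.0000 Bond=-65.6065
(2,0): Delta=1.0000 Bond=-68.2308
(2,1): Delta=1.0000 Bond=-68.2308
(2,2): Delta=1.0000 Bond=-68.2308
V0=-4.0832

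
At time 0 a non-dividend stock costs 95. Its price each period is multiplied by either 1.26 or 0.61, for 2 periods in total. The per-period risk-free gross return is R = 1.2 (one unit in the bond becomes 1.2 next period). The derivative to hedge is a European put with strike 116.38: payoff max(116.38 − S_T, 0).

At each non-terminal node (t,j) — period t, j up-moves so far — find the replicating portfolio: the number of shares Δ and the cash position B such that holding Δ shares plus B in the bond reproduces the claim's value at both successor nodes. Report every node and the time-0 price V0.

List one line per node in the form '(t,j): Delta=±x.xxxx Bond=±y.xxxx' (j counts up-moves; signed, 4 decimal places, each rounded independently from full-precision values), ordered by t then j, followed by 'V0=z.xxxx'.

(0,0): Delta=-0.5781 Bond=60.4452
(1,0): Delta=-1.0000 Bond=96.9833
(1,1): Delta=-0.5573 Bond=70.0479
V0=5.5257

No-arbitrage ⇒ martingale measure with p* = (R−d)/(u−d) = 0.9077.
Terminal values V(2,·): V(2,0)=81.0305, V(2,1)=43.3630, V(2,2)=0.0000
  t=1,j=0: stock 57.9500 → up 73.0170 (V=43.3630), down 35.3495 (V=81.0305). Price 39.0333; hedge Δ=-1.0000, bond B=96.9833.
  t=1,j=1: stock 119.7000 → up 150.8220 (V=0.0000), down 73.0170 (V=43.3630). Price 3.3356; hedge Δ=-0.5573, bond B=70.0479.
  t=0,j=0: stock 95.0000 → up 119.7000 (V=3.3356), down 57.9500 (V=39.0333). Price 5.5257; hedge Δ=-0.5781, bond B=60.4452.
Check: Δ(0,0)·S0 + B(0,0) = 5.5257 = V0.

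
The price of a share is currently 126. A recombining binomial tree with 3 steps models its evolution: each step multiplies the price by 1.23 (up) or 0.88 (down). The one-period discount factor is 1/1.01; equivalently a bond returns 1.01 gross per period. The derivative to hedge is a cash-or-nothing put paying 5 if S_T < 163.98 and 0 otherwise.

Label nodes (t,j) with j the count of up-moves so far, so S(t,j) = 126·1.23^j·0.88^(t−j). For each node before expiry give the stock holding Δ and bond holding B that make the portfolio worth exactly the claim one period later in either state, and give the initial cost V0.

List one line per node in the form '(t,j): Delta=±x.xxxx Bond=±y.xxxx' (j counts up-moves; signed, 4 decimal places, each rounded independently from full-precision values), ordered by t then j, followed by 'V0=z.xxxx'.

(0,0): Delta=-0.0519 Bond=9.8809
(1,0): Delta=-0.0474 Bond=9.4789
(1,1): Delta=-0.0574 Bond=10.8273
(2,0): Delta=0.0000 Bond=4.9505
(2,1): Delta=-0.1047 Bond=17.3975
(2,2): Delta=0.0000 Bond=0.0000
V0=3.3418

No-arbitrage ⇒ martingale measure with p* = (R−d)/(u−d) = 0.3714.
Terminal values V(3,·): V(3,0)=5.0000, V(3,1)=5.0000, V(3,2)=0.0000, V(3,3)=0.0000
(2,0): S=97.5744. Δ = (V_up−V_dn)/(S_up−S_dn) = (5.0000−5.0000)/(120.0165−85.8655) = 0.0000. V = [p*·5.0000 + (1−p*)·5.0000]/1.01 = 4.9505. B = V − Δ·S = 4.9505.
(2,1): S=136.3824. Δ = (V_up−V_dn)/(S_up−S_dn) = (0.0000−5.0000)/(167.7504−120.0165) = -0.1047. V = [p*·0.0000 + (1−p*)·5.0000]/1.01 = 3.1117. B = V − Δ·S = 17.3975.
(2,2): S=190.6254. Δ = (V_up−V_dn)/(S_up−S_dn) = (0.0000−0.0000)/(234.4692−167.7504) = 0.0000. V = [p*·0.0000 + (1−p*)·0.0000]/1.01 = 0.0000. B = V − Δ·S = 0.0000.
(1,0): S=110.8800. Δ = (V_up−V_dn)/(S_up−S_dn) = (3.1117−4.9505)/(136.3824−97.5744) = -0.0474. V = [p*·3.1117 + (1−p*)·4.9505]/1.01 = 4.2253. B = V − Δ·S = 9.4789.
(1,1): S=154.9800. Δ = (V_up−V_dn)/(S_up−S_dn) = (0.0000−3.1117)/(190.6254−136.3824) = -0.0574. V = [p*·0.0000 + (1−p*)·3.1117]/1.01 = 1.9366. B = V − Δ·S = 10.8273.
(0,0): S=126.0000. Δ = (V_up−V_dn)/(S_up−S_dn) = (1.9366−4.2253)/(154.9800−110.8800) = -0.0519. V = [p*·1.9366 + (1−p*)·4.2253]/1.01 = 3.3418. B = V − Δ·S = 9.8809.
Root portfolio cost Δ·126+B reproduces V0=3.3418.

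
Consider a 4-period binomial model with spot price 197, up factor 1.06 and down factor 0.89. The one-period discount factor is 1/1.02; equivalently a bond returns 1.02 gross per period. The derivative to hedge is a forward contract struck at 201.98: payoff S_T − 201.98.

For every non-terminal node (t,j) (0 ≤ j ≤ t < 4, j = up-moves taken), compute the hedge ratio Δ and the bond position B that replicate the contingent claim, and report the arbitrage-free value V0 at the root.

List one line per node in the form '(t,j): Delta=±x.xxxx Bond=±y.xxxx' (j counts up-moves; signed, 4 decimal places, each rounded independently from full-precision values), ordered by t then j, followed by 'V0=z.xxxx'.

Under the risk-neutral measure, an up-move has probability p* = (R−d)/(u−d) = 0.7647 and values discount at R = 1.02.
Terminal payoffs: V(4,0)=-78.3778, V(4,1)=-54.7684, V(4,2)=-26.6493, V(4,3)=6.8408, V(4,4)=46.7280
(3,0): S=138.8789. Δ = (V_up−V_dn)/(S_up−S_dn) = (-54.7684−-78.3778)/(147.2116−123.6022) = 1.0000. V = [p*·-54.7684 + (1−p*)·-78.3778]/1.02 = -59.1407. B = V − Δ·S = -198.0196.
(3,1): S=165.4063. Δ = (V_up−V_dn)/(S_up−S_dn) = (-26.6493−-54.7684)/(175.3307−147.2116) = 1.0000. V = [p*·-26.6493 + (1−p*)·-54.7684]/1.02 = -32.6133. B = V − Δ·S = -198.0196.
(3,2): S=197.0008. Δ = (V_up−V_dn)/(S_up−S_dn) = (6.8408−-26.6493)/(208.8208−175.3307) = 1.0000. V = [p*·6.8408 + (1−p*)·-26.6493]/1.02 = -1.0188. B = V − Δ·S = -198.0196.
(3,3): S=234.6302. Δ = (V_up−V_dn)/(S_up−S_dn) = (46.7280−6.8408)/(248.7080−208.8208) = 1.0000. V = [p*·46.7280 + (1−p*)·6.8408]/1.02 = 36.6105. B = V − Δ·S = -198.0196.
(2,0): S=156.0437. Δ = (V_up−V_dn)/(S_up−S_dn) = (-32.6133−-59.1407)/(165.4063−138.8789) = 1.0000. V = [p*·-32.6133 + (1−p*)·-59.1407]/1.02 = -38.0932. B = V − Δ·S = -194.1369.
(2,1): S=185.8498. Δ = (V_up−V_dn)/(S_up−S_dn) = (-1.0188−-32.6133)/(197.0008−165.4063) = 1.0000. V = [p*·-1.0188 + (1−p*)·-32.6133]/1.02 = -8.2871. B = V − Δ·S = -194.1369.
(2,2): S=221.3492. Δ = (V_up−V_dn)/(S_up−S_dn) = (36.6105−-1.0188)/(234.6302−197.0008) = 1.0000. V = [p*·36.6105 + (1−p*)·-1.0188]/1.02 = 27.2123. B = V − Δ·S = -194.1369.
(1,0): S=175.3300. Δ = (V_up−V_dn)/(S_up−S_dn) = (-8.2871−-38.0932)/(185.8498−156.0437) = 1.0000. V = [p*·-8.2871 + (1−p*)·-38.0932]/1.02 = -15.0003. B = V − Δ·S = -190.3303.
(1,1): S=208.8200. Δ = (V_up−V_dn)/(S_up−S_dn) = (27.2123−-8.2871)/(221.3492−185.8498) = 1.0000. V = [p*·27.2123 + (1−p*)·-8.2871]/1.02 = 18.4897. B = V − Δ·S = -190.3303.
(0,0): S=197.0000. Δ = (V_up−V_dn)/(S_up−S_dn) = (18.4897−-15.0003)/(208.8200−175.3300) = 1.0000. V = [p*·18.4897 + (1−p*)·-15.0003]/1.02 = 10.4017. B = V − Δ·S = -186.5983.
Self-financing check: at every node Δ·S+B equals the discounted successor values.

(0,0): Delta=1.0000 Bond=-186.5983
(1,0): Delta=1.0000 Bond=-190.3303
(1,1): Delta=1.0000 Bond=-190.3303
(2,0): Delta=1.0000 Bond=-194.1369
(2,1): Delta=1.0000 Bond=-194.1369
(2,2): Delta=1.0000 Bond=-194.1369
(3,0): Delta=1.0000 Bond=-198.0196
(3,1): Delta=1.0000 Bond=-198.0196
(3,2): Delta=1.0000 Bond=-198.0196
(3,3): Delta=1.0000 Bond=-198.0196
V0=10.4017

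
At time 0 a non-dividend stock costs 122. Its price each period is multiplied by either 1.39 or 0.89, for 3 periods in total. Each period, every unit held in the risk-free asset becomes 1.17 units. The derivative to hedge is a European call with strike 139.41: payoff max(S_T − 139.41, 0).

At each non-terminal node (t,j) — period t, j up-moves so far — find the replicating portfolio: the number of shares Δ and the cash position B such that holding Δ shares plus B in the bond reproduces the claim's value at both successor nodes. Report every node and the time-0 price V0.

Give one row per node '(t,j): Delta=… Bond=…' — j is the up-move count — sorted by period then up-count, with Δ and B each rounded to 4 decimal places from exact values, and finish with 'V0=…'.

Under the risk-neutral measure, an up-move has probability p* = (R−d)/(u−d) = 0.5600 and values discount at R = 1.17.
Terminal payoffs: V(3,0)=0.0000, V(3,1)=0.0000, V(3,2)=70.3774, V(3,3)=188.2355
Node (2,0) S=96.6362: V=(p*·0.0000+(1−p*)·0.0000)/1.17=0.0000; Δ=(0.0000−0.0000)/(134.3243−86.0062)=0.0000; B=V−Δ·S=0.0000
Node (2,1) S=150.9262: V=(p*·70.3774+(1−p*)·0.0000)/1.17=33.6849; Δ=(70.3774−0.0000)/(209.7874−134.3243)=0.9326; B=V−Δ·S=-107.0699
Node (2,2) S=235.7162: V=(p*·188.2355+(1−p*)·70.3774)/1.17=116.5624; Δ=(188.2355−70.3774)/(327.6455−209.7874)=1.0000; B=V−Δ·S=-119.1538
Node (1,0) S=108.5800: V=(p*·33.6849+(1−p*)·0.0000)/1.17=16.1227; Δ=(33.6849−0.0000)/(150.9262−96.6362)=0.6205; B=V−Δ·S=-51.2471
Node (1,1) S=169.5800: V=(p*·116.5624+(1−p*)·33.6849)/1.17=68.4584; Δ=(116.5624−33.6849)/(235.7162−150.9262)=0.9774; B=V−Δ·S=-97.2965
Node (0,0) S=122.0000: V=(p*·68.4584+(1−p*)·16.1227)/1.17=38.8296; Δ=(68.4584−16.1227)/(169.5800−108.5800)=0.8580; B=V−Δ·S=-65.8417
Check: Δ(0,0)·S0 + B(0,0) = 38.8296 = V0.

(0,0): Delta=0.8580 Bond=-65.8417
(1,0): Delta=0.6205 Bond=-51.2471
(1,1): Delta=0.9774 Bond=-97.2965
(2,0): Delta=0.0000 Bond=0.0000
(2,1): Delta=0.9326 Bond=-107.0699
(2,2): Delta=1.0000 Bond=-119.1538
V0=38.8296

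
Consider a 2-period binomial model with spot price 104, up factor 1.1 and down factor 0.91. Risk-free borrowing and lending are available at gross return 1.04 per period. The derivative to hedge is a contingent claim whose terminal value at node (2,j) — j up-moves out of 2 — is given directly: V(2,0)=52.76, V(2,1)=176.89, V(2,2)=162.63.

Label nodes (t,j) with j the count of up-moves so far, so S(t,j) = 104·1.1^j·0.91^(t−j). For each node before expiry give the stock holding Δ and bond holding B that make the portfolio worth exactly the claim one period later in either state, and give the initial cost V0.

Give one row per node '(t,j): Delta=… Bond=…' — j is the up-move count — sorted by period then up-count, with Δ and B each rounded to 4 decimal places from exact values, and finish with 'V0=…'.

(0,0): Delta=1.4327 Bond=-3.0706
(1,0): Delta=6.9032 Bond=-520.9205
(1,1): Delta=-0.6561 Bond=235.7576
V0=145.9279

Risk-neutral probability p* = (R−d)/(u−d) = (1.04−0.91)/(1.1−0.91) = 0.6842.
At expiry t=2: V(2,0)=52.7600, V(2,1)=176.8900, V(2,2)=162.6300
Node (1,0) S=94.6400: V=(p*·176.8900+(1−p*)·52.7600)/1.04=132.3952; Δ=(176.8900−52.7600)/(104.1040−86.1224)=6.9032; B=V−Δ·S=-520.9205
Node (1,1) S=114.4000: V=(p*·162.6300+(1−p*)·176.8900)/1.04=160.7050; Δ=(162.6300−176.8900)/(125.8400−104.1040)=-0.6561; B=V−Δ·S=235.7576
Node (0,0) S=104.0000: V=(p*·160.7050+(1−p*)·132.3952)/1.04=145.9279; Δ=(160.7050−132.3952)/(114.4000−94.6400)=1.4327; B=V−Δ·S=-3.0706
Root portfolio cost Δ·104+B reproduces V0=145.9279.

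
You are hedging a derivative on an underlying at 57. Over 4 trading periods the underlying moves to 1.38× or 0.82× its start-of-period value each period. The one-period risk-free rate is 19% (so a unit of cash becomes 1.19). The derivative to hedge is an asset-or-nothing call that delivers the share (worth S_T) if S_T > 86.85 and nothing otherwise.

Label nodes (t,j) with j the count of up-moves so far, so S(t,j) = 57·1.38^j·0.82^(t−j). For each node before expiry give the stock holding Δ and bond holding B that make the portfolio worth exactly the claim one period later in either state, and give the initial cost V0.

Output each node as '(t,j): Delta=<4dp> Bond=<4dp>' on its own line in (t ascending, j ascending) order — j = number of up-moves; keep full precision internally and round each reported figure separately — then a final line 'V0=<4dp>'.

Risk-neutral probability p* = (R−d)/(u−d) = (1.19−0.82)/(1.38−0.82) = 0.6607.
Terminal payoffs: V(4,0)=0.0000, V(4,1)=0.0000, V(4,2)=0.0000, V(4,3)=122.8361, V(4,4)=206.7241
  t=3,j=0: stock 31.4280 → up 43.3706 (V=0.0000), down 25.7709 (V=0.0000). Price 0.0000; hedge Δ=0.0000, bond B=0.0000.
  t=3,j=1: stock 52.8910 → up 72.9896 (V=0.0000), down 43.3706 (V=0.0000). Price 0.0000; hedge Δ=0.0000, bond B=0.0000.
  t=3,j=2: stock 89.0117 → up 122.8361 (V=122.8361), down 72.9896 (V=0.0000). Price 68.2013; hedge Δ=2.4643, bond B=-151.1488.
  t=3,j=3: stock 149.8001 → up 206.7241 (V=206.7241), down 122.8361 (V=122.8361). Price 149.8001; hedge Δ=1.0000, bond B=0.0000.
  t=2,j=0: stock 38.3268 → up 52.8910 (V=0.0000), down 31.4280 (V=0.0000). Price 0.0000; hedge Δ=0.0000, bond B=0.0000.
  t=2,j=1: stock 64.5012 → up 89.0117 (V=68.2013), down 52.8910 (V=0.0000). Price 37.8669; hedge Δ=1.8882, bond B=-83.9212.
  t=2,j=2: stock 108.5508 → up 149.8001 (V=149.8001), down 89.0117 (V=68.2013). Price 102.6175; hedge Δ=1.3423, bond B=-43.0947.
  t=1,j=0: stock 46.7400 → up 64.5012 (V=37.8669), down 38.3268 (V=0.0000). Price 21.0245; hedge Δ=1.4467, bond B=-46.5949.
  t=1,j=1: stock 78.6600 → up 108.5508 (V=102.6175), down 64.5012 (V=37.8669). Price 67.7719; hedge Δ=1.4699, bond B=-47.8542.
  t=0,j=0: stock 57.0000 → up 78.6600 (V=67.7719), down 46.7400 (V=21.0245). Price 43.6228; hedge Δ=1.4645, bond B=-39.8546.
The time-0 hedge costs 43.6228, which is the no-arbitrage price.

(0,0): Delta=1.4645 Bond=-39.8546
(1,0): Delta=1.4467 Bond=-46.5949
(1,1): Delta=1.4699 Bond=-47.8542
(2,0): Delta=0.0000 Bond=0.0000
(2,1): Delta=1.8882 Bond=-83.9212
(2,2): Delta=1.3423 Bond=-43.0947
(3,0): Delta=0.0000 Bond=0.0000
(3,1): Delta=0.0000 Bond=0.0000
(3,2): Delta=2.4643 Bond=-151.1488
(3,3): Delta=1.0000 Bond=0.0000
V0=43.6228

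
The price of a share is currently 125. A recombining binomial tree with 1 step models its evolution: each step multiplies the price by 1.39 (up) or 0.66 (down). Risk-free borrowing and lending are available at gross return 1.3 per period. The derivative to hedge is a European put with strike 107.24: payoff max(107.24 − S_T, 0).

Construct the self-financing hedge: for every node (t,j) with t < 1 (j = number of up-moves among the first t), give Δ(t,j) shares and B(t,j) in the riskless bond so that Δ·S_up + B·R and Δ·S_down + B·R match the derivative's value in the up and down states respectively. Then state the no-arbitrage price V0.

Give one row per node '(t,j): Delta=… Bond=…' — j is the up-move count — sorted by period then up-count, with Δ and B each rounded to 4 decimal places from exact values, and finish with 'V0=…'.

(0,0): Delta=-0.2711 Bond=36.2367
V0=2.3463

Risk-neutral probability p* = (R−d)/(u−d) = (1.3−0.66)/(1.39−0.66) = 0.8767.
Payoff layer (t=1): V(1,0)=24.7400, V(1,1)=0.0000
  t=0,j=0: stock 125.0000 → up 173.7500 (V=0.0000), down 82.5000 (V=24.7400). Price 2.3463; hedge Δ=-0.2711, bond B=36.2367.
Each (Δ,B) replicates both successor values, so the strategy is self-financing and V0 is arbitrage-free.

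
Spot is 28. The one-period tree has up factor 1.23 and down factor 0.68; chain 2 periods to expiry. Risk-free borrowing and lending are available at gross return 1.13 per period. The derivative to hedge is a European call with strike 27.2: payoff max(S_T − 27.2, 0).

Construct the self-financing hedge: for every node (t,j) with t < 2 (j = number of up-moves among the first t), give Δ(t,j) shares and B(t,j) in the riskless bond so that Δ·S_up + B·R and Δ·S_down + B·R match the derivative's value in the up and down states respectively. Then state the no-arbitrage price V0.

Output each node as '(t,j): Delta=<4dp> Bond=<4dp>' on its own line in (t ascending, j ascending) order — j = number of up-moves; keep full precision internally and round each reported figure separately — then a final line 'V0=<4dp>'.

No-arbitrage ⇒ martingale measure with p* = (R−d)/(u−d) = 0.8182.
At expiry t=2: V(2,0)=0.0000, V(2,1)=0.0000, V(2,2)=15.1612
(1,0): S=19.0400. Δ = (V_up−V_dn)/(S_up−S_dn) = (0.0000−0.0000)/(23.4192−12.9472) = 0.0000. V = [p*·0.0000 + (1−p*)·0.0000]/1.13 = 0.0000. B = V − Δ·S = 0.0000.
(1,1): S=34.4400. Δ = (V_up−V_dn)/(S_up−S_dn) = (15.1612−0.0000)/(42.3612−23.4192) = 0.8004. V = [p*·15.1612 + (1−p*)·0.0000]/1.13 = 10.9775. B = V − Δ·S = -16.5883.
(0,0): S=28.0000. Δ = (V_up−V_dn)/(S_up−S_dn) = (10.9775−0.0000)/(34.4400−19.0400) = 0.7128. V = [p*·10.9775 + (1−p*)·0.0000]/1.13 = 7.9483. B = V − Δ·S = -12.0108.
Self-financing check: at every node Δ·S+B equals the discounted successor values.

(0,0): Delta=0.7128 Bond=-12.0108
(1,0): Delta=0.0000 Bond=0.0000
(1,1): Delta=0.8004 Bond=-16.5883
V0=7.9483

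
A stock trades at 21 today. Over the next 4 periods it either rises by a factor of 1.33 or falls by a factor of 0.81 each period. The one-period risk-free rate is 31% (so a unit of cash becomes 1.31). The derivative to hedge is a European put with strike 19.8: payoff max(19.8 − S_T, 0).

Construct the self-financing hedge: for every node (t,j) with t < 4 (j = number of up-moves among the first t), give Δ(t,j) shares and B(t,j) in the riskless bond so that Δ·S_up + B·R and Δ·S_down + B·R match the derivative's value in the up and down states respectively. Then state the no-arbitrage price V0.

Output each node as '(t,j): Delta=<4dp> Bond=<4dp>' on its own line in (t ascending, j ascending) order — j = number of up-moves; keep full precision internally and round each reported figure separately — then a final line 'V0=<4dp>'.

(0,0): Delta=-0.0009 Bond=0.0188
(1,0): Delta=-0.0247 Bond=0.4302
(1,1): Delta=-0.0003 Bond=0.0083
(2,0): Delta=-0.5316 Bond=7.5474
(2,1): Delta=-0.0124 Bond=0.2841
(2,2): Delta=0.0000 Bond=0.0000
(3,0): Delta=-1.0000 Bond=15.1145
(3,1): Delta=-0.5202 Bond=9.6779
(3,2): Delta=0.0000 Bond=0.0000
(3,3): Delta=0.0000 Bond=0.0000
V0=0.0004

The replicating-portfolio and risk-neutral prices coincide; use p* = (1.31−0.81)/(1.33−0.81) = 0.9615 for the latter.
Terminal payoffs: V(4,0)=10.7602, V(4,1)=4.9569, V(4,2)=0.0000, V(4,3)=0.0000, V(4,4)=0.0000
  t=3,j=0: stock 11.1603 → up 14.8431 (V=4.9569), down 9.0398 (V=10.7602). Price 3.9542; hedge Δ=-1.0000, bond B=15.1145.
  t=3,j=1: stock 18.3249 → up 24.3721 (V=0.0000), down 14.8431 (V=4.9569). Price 0.1455; hedge Δ=-0.5202, bond B=9.6779.
  t=3,j=2: stock 30.0890 → up 40.0184 (V=0.0000), down 24.3721 (V=0.0000). Price 0.0000; hedge Δ=0.0000, bond B=0.0000.
  t=3,j=3: stock 49.4054 → up 65.7092 (V=0.0000), down 40.0184 (V=0.0000). Price 0.0000; hedge Δ=0.0000, bond B=0.0000.
  t=2,j=0: stock 13.7781 → up 18.3249 (V=0.1455), down 11.1603 (V=3.9542). Price 0.2229; hedge Δ=-0.5316, bond B=7.5474.
  t=2,j=1: stock 22.6233 → up 30.0890 (V=0.0000), down 18.3249 (V=0.1455). Price 0.0043; hedge Δ=-0.0124, bond B=0.2841.
  t=2,j=2: stock 37.1469 → up 49.4054 (V=0.0000), down 30.0890 (V=0.0000). Price 0.0000; hedge Δ=0.0000, bond B=0.0000.
  t=1,j=0: stock 17.0100 → up 22.6233 (V=0.0043), down 13.7781 (V=0.2229). Price 0.0097; hedge Δ=-0.0247, bond B=0.4302.
  t=1,j=1: stock 27.9300 → up 37.1469 (V=0.0000), down 22.6233 (V=0.0043). Price 0.0001; hedge Δ=-0.0003, bond B=0.0083.
  t=0,j=0: stock 21.0000 → up 27.9300 (V=0.0001), down 17.0100 (V=0.0097). Price 0.0004; hedge Δ=-0.0009, bond B=0.0188.
Self-financing check: at every node Δ·S+B equals the discounted successor values.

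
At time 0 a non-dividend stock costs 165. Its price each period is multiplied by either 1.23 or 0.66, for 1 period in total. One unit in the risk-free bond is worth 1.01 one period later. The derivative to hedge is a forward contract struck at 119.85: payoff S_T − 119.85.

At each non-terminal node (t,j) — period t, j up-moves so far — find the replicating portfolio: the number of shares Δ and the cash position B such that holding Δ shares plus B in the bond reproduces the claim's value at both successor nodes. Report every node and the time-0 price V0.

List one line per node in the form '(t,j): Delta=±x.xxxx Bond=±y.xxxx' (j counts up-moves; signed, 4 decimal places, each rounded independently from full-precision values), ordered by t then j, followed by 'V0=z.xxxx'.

Since d<R<u, set p* = (R−d)/(u−d) = 0.6140; price each node as the discounted p*-expectation of its children.
At expiry t=1: V(1,0)=-10.9500, V(1,1)=83.1000
  t=0,j=0: stock 165.0000 → up 202.9500 (V=83.1000), down 108.9000 (V=-10.9500). Price 46.3366; hedge Δ=1.0000, bond B=-118.6634.
The time-0 hedge costs 46.3366, which is the no-arbitrage price.

(0,0): Delta=1.0000 Bond=-118.6634
V0=46.3366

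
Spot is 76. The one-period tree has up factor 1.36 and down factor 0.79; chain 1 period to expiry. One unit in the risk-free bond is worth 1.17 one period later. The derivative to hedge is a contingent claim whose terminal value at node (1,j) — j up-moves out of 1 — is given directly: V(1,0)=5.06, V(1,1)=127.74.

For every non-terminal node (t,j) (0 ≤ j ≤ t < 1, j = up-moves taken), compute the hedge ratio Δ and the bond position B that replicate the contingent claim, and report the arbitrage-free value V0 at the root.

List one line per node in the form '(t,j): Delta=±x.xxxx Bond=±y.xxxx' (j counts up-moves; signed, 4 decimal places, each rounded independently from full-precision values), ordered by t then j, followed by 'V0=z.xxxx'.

The replicating-portfolio and risk-neutral prices coincide; use p* = (1.17−0.79)/(1.36−0.79) = 0.6667 for the latter.
Payoff layer (t=1): V(1,0)=5.0600, V(1,1)=127.7400
(0,0): S=76.0000. Δ = (V_up−V_dn)/(S_up−S_dn) = (127.7400−5.0600)/(103.3600−60.0400) = 2.8319. V = [p*·127.7400 + (1−p*)·5.0600]/1.17 = 74.2279. B = V − Δ·S = -141.0001.
Each (Δ,B) replicates both successor values, so the strategy is self-financing and V0 is arbitrage-free.

(0,0): Delta=2.8319 Bond=-141.0001
V0=74.2279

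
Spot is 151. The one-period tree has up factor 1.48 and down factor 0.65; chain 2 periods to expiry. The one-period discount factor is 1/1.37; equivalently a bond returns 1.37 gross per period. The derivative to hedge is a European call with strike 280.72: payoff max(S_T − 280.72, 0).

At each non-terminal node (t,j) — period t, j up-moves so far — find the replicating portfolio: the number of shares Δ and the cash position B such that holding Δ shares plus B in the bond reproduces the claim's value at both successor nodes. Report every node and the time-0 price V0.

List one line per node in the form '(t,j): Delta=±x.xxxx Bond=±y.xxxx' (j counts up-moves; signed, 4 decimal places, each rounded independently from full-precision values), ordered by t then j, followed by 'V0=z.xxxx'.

The replicating-portfolio and risk-neutral prices coincide; use p* = (1.37−0.65)/(1.48−0.65) = 0.8675 for the latter.
Payoff layer (t=2): V(2,0)=0.0000, V(2,1)=0.0000, V(2,2)=50.0304
Node (1,0) S=98.1500: V=(p*·0.0000+(1−p*)·0.0000)/1.37=0.0000; Δ=(0.0000−0.0000)/(145.2620−63.7975)=0.0000; B=V−Δ·S=0.0000
Node (1,1) S=223.4800: V=(p*·50.0304+(1−p*)·0.0000)/1.37=31.6787; Δ=(50.0304−0.0000)/(330.7504−145.2620)=0.2697; B=V−Δ·S=-28.5989
Node (0,0) S=151.0000: V=(p*·31.6787+(1−p*)·0.0000)/1.37=20.0586; Δ=(31.6787−0.0000)/(223.4800−98.1500)=0.2528; B=V−Δ·S=-18.1085
Each (Δ,B) replicates both successor values, so the strategy is self-financing and V0 is arbitrage-free.

(0,0): Delta=0.2528 Bond=-18.1085
(1,0): Delta=0.0000 Bond=0.0000
(1,1): Delta=0.2697 Bond=-28.5989
V0=20.0586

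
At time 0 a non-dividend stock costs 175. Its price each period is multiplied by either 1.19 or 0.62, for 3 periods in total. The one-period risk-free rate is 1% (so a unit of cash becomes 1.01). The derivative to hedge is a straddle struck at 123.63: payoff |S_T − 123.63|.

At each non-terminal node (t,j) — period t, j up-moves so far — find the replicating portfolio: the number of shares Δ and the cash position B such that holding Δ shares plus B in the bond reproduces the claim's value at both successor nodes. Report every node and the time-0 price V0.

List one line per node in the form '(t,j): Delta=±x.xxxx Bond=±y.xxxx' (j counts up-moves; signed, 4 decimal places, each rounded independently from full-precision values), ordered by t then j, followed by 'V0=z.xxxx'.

Under the risk-neutral measure, an up-move has probability p* = (R−d)/(u−d) = 0.6842 and values discount at R = 1.01.
At expiry t=3: V(3,0)=81.9226, V(3,1)=43.5787, V(3,2)=30.0169, V(3,3)=171.2728
Node (2,0) S=67.2700: V=(p*·43.5787+(1−p*)·81.9226)/1.01=55.1359; Δ=(43.5787−81.9226)/(80.0513−41.7074)=-1.0000; B=V−Δ·S=122.4059
Node (2,1) S=129.1150: V=(p*·30.0169+(1−p*)·43.5787)/1.01=33.9599; Δ=(30.0169−43.5787)/(153.6469−80.0513)=-0.1843; B=V−Δ·S=57.7527
Node (2,2) S=247.8175: V=(p*·171.2728+(1−p*)·30.0169)/1.01=125.4116; Δ=(171.2728−30.0169)/(294.9028−153.6469)=1.0000; B=V−Δ·S=-122.4059
Node (1,0) S=108.5000: V=(p*·33.9599+(1−p*)·55.1359)/1.01=40.2447; Δ=(33.9599−55.1359)/(129.1150−67.2700)=-0.3424; B=V−Δ·S=77.3955
Node (1,1) S=208.2500: V=(p*·125.4116+(1−p*)·33.9599)/1.01=95.5763; Δ=(125.4116−33.9599)/(247.8175−129.1150)=0.7704; B=V−Δ·S=-64.8651
Node (0,0) S=175.0000: V=(p*·95.5763+(1−p*)·40.2447)/1.01=77.3299; Δ=(95.5763−40.2447)/(208.2500−108.5000)=0.5547; B=V−Δ·S=-19.7433
Each (Δ,B) replicates both successor values, so the strategy is self-financing and V0 is arbitrage-free.

(0,0): Delta=0.5547 Bond=-19.7433
(1,0): Delta=-0.3424 Bond=77.3955
(1,1): Delta=0.7704 Bond=-64.8651
(2,0): Delta=-1.0000 Bond=122.4059
(2,1): Delta=-0.1843 Bond=57.7527
(2,2): Delta=1.0000 Bond=-122.4059
V0=77.3299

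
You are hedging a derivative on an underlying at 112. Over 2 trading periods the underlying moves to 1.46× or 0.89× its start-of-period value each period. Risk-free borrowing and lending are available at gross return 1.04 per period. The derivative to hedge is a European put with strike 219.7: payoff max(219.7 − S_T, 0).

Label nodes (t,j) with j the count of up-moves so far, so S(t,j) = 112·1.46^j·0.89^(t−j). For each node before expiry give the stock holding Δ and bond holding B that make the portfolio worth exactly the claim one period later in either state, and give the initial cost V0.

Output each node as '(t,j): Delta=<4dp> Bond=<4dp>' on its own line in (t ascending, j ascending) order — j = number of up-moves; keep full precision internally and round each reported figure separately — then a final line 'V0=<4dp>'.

(0,0): Delta=-0.9245 Bond=195.8921
(1,0): Delta=-1.0000 Bond=211.2500
(1,1): Delta=-0.7957 Bond=182.6655
V0=92.3440

Since d<R<u, set p* = (R−d)/(u−d) = 0.2632; price each node as the discounted p*-expectation of its children.
Terminal payoffs: V(2,0)=130.9848, V(2,1)=74.1672, V(2,2)=0.0000
Node (1,0) S=99.6800: V=(p*·74.1672+(1−p*)·130.9848)/1.04=111.5700; Δ=(74.1672−130.9848)/(145.5328−88.7152)=-1.0000; B=V−Δ·S=211.2500
Node (1,1) S=163.5200: V=(p*·0.0000+(1−p*)·74.1672)/1.04=52.5476; Δ=(0.0000−74.1672)/(238.7392−145.5328)=-0.7957; B=V−Δ·S=182.6655
Node (0,0) S=112.0000: V=(p*·52.5476+(1−p*)·111.5700)/1.04=92.3440; Δ=(52.5476−111.5700)/(163.5200−99.6800)=-0.9245; B=V−Δ·S=195.8921
Check: Δ(0,0)·S0 + B(0,0) = 92.3440 = V0.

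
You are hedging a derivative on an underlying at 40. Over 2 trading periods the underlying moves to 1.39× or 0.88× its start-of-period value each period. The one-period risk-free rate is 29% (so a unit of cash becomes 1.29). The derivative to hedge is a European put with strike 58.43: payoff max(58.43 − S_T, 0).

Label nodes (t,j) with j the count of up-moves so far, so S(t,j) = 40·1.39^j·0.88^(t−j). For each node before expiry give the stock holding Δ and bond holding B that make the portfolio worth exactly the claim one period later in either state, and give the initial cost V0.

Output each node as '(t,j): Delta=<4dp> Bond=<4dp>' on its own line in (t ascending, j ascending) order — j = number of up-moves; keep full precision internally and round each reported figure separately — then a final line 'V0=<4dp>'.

(0,0): Delta=-0.4240 Bond=19.3958
(1,0): Delta=-1.0000 Bond=45.2946
(1,1): Delta=-0.3351 Bond=20.0757
V0=2.4344

The replicating-portfolio and risk-neutral prices coincide; use p* = (1.29−0.88)/(1.39−0.88) = 0.8039 for the latter.
Terminal values V(2,·): V(2,0)=27.4540, V(2,1)=9.5020, V(2,2)=0.0000
Node (1,0) S=35.2000: V=(p*·9.5020+(1−p*)·27.4540)/1.29=10.0946; Δ=(9.5020−27.4540)/(48.9280−30.9760)=-1.0000; B=V−Δ·S=45.2946
Node (1,1) S=55.6000: V=(p*·0.0000+(1−p*)·9.5020)/1.29=1.4443; Δ=(0.0000−9.5020)/(77.2840−48.9280)=-0.3351; B=V−Δ·S=20.0757
Node (0,0) S=40.0000: V=(p*·1.4443+(1−p*)·10.0946)/1.29=2.4344; Δ=(1.4443−10.0946)/(55.6000−35.2000)=-0.4240; B=V−Δ·S=19.3958
The time-0 hedge costs 2.4344, which is the no-arbitrage price.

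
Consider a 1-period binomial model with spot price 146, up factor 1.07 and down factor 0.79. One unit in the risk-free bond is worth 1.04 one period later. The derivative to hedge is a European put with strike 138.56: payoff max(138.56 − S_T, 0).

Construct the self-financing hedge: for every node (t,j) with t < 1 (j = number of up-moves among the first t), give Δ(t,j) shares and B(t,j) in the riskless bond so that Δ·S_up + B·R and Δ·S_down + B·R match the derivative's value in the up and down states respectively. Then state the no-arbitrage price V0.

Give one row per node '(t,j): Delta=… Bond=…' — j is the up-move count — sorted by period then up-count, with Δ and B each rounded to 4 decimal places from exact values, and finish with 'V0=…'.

(0,0): Delta=-0.5680 Bond=85.3207
V0=2.3922

Since d<R<u, set p* = (R−d)/(u−d) = 0.8929; price each node as the discounted p*-expectation of its children.
Terminal values V(1,·): V(1,0)=23.2200, V(1,1)=0.0000
  t=0,j=0: stock 146.0000 → up 156.2200 (V=0.0000), down 115.3400 (V=23.2200). Price 2.3922; hedge Δ=-0.5680, bond B=85.3207.
The time-0 hedge costs 2.3922, which is the no-arbitrage price.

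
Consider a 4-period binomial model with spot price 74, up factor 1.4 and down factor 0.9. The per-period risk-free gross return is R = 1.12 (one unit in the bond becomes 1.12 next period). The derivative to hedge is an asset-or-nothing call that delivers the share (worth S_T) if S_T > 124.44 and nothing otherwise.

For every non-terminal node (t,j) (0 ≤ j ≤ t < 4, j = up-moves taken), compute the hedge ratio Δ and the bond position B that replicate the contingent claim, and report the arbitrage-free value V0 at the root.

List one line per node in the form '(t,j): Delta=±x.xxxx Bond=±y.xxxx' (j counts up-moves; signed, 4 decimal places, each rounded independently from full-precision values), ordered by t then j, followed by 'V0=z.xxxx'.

Under the risk-neutral measure, an up-move has probability p* = (R−d)/(u−d) = 0.4400 and values discount at R = 1.12.
Payoff layer (t=4): V(4,0)=0.0000, V(4,1)=0.0000, V(4,2)=0.0000, V(4,3)=182.7504, V(4,4)=284.2784
(3,0): S=53.9460. Δ = (V_up−V_dn)/(S_up−S_dn) = (0.0000−0.0000)/(75.5244−48.5514) = 0.0000. V = [p*·0.0000 + (1−p*)·0.0000]/1.12 = 0.0000. B = V − Δ·S = 0.0000.
(3,1): S=83.9160. Δ = (V_up−V_dn)/(S_up−S_dn) = (0.0000−0.0000)/(117.4824−75.5244) = 0.0000. V = [p*·0.0000 + (1−p*)·0.0000]/1.12 = 0.0000. B = V − Δ·S = 0.0000.
(3,2): S=130.5360. Δ = (V_up−V_dn)/(S_up−S_dn) = (182.7504−0.0000)/(182.7504−117.4824) = 2.8000. V = [p*·182.7504 + (1−p*)·0.0000]/1.12 = 71.7948. B = V − Δ·S = -293.7060.
(3,3): S=203.0560. Δ = (V_up−V_dn)/(S_up−S_dn) = (284.2784−182.7504)/(284.2784−182.7504) = 1.0000. V = [p*·284.2784 + (1−p*)·182.7504]/1.12 = 203.0560. B = V − Δ·S = 0.0000.
(2,0): S=59.9400. Δ = (V_up−V_dn)/(S_up−S_dn) = (0.0000−0.0000)/(83.9160−53.9460) = 0.0000. V = [p*·0.0000 + (1−p*)·0.0000]/1.12 = 0.0000. B = V − Δ·S = 0.0000.
(2,1): S=93.2400. Δ = (V_up−V_dn)/(S_up−S_dn) = (71.7948−0.0000)/(130.5360−83.9160) = 1.5400. V = [p*·71.7948 + (1−p*)·0.0000]/1.12 = 28.2051. B = V − Δ·S = -115.3845.
(2,2): S=145.0400. Δ = (V_up−V_dn)/(S_up−S_dn) = (203.0560−71.7948)/(203.0560−130.5360) = 1.8100. V = [p*·203.0560 + (1−p*)·71.7948]/1.12 = 115.6694. B = V − Δ·S = -146.8530.
(1,0): S=66.6000. Δ = (V_up−V_dn)/(S_up−S_dn) = (28.2051−0.0000)/(93.2400−59.9400) = 0.8470. V = [p*·28.2051 + (1−p*)·0.0000]/1.12 = 11.0806. B = V − Δ·S = -45.3296.
(1,1): S=103.6000. Δ = (V_up−V_dn)/(S_up−S_dn) = (115.6694−28.2051)/(145.0400−93.2400) = 1.6885. V = [p*·115.6694 + (1−p*)·28.2051]/1.12 = 59.5441. B = V − Δ·S = -115.3845.
(0,0): S=74.0000. Δ = (V_up−V_dn)/(S_up−S_dn) = (59.5441−11.0806)/(103.6000−66.6000) = 1.3098. V = [p*·59.5441 + (1−p*)·11.0806]/1.12 = 28.9326. B = V − Δ·S = -67.9944.
Check: Δ(0,0)·S0 + B(0,0) = 28.9326 = V0.

(0,0): Delta=1.3098 Bond=-67.9944
(1,0): Delta=0.8470 Bond=-45.3296
(1,1): Delta=1.6885 Bond=-115.3845
(2,0): Delta=0.0000 Bond=0.0000
(2,1): Delta=1.5400 Bond=-115.3845
(2,2): Delta=1.8100 Bond=-146.8530
(3,0): Delta=0.0000 Bond=0.0000
(3,1): Delta=0.0000 Bond=0.0000
(3,2): Delta=2.8000 Bond=-293.7060
(3,3): Delta=1.0000 Bond=0.0000
V0=28.9326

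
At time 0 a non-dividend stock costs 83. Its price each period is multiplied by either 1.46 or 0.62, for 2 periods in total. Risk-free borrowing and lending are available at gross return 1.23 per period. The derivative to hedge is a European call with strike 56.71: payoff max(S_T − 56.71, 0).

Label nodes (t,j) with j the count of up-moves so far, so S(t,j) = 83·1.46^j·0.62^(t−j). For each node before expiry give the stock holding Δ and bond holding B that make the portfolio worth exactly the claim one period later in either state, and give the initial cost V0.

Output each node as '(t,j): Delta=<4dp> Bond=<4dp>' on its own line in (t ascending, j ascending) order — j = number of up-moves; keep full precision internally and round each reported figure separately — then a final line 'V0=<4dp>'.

Under the risk-neutral measure, an up-move has probability p* = (R−d)/(u−d) = 0.7262 and values discount at R = 1.23.
At expiry t=2: V(2,0)=0.0000, V(2,1)=18.4216, V(2,2)=120.2128
(1,0): S=51.4600. Δ = (V_up−V_dn)/(S_up−S_dn) = (18.4216−0.0000)/(75.1316−31.9052) = 0.4262. V = [p*·18.4216 + (1−p*)·0.0000]/1.23 = 10.8761. B = V − Δ·S = -11.0544.
(1,1): S=121.1800. Δ = (V_up−V_dn)/(S_up−S_dn) = (120.2128−18.4216)/(176.9228−75.1316) = 1.0000. V = [p*·120.2128 + (1−p*)·18.4216]/1.23 = 75.0743. B = V − Δ·S = -46.1057.
(0,0): S=83.0000. Δ = (V_up−V_dn)/(S_up−S_dn) = (75.0743−10.8761)/(121.1800−51.4600) = 0.9208. V = [p*·75.0743 + (1−p*)·10.8761]/1.23 = 46.7449. B = V − Δ·S = -29.6816.
Check: Δ(0,0)·S0 + B(0,0) = 46.7449 = V0.

(0,0): Delta=0.9208 Bond=-29.6816
(1,0): Delta=0.4262 Bond=-11.0544
(1,1): Delta=1.0000 Bond=-46.1057
V0=46.7449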